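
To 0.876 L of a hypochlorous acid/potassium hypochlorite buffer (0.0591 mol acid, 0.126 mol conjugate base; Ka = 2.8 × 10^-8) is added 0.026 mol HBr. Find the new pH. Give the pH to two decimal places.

Added H+ converts OCl- to HOCl: HOCl → 0.0851 mol, OCl- → 0.1 mol.
pKa = −log(2.8 × 10^-8) = 7.553
pH = pKa + log([A⁻]/[HA]) = 7.553 + log(0.1/0.0851) = 7.553 +0.070

pH = 7.62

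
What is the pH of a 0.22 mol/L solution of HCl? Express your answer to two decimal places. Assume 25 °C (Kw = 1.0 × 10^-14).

pH = 0.66

HCl is a strong acid and dissociates completely, so [H+] = 0.22 M.
pH = -log(0.22) = 0.66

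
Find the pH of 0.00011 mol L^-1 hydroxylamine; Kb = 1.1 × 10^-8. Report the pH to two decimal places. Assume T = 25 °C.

NH2OH + H2O ⇌ NH3OH+ + OH-
From the ICE table, Kb = [OH-]²/(0.00011 − [OH-]) = 1.1 × 10^-8.
Assume [OH-] ≪ 0.00011: [OH-] ≈ √(1.1 × 10^-8 × 0.00011) = 1.10 × 10^-6 M
([OH-]/C₀ = 1% < 5%, so the approximation holds.)
pOH = 5.96, so pH = 14.00 − pOH = 8.04

pH = 8.04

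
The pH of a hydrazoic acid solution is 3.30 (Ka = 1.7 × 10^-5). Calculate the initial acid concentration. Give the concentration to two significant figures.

[H+] = 10^(-3.30) = 5.01 × 10^-4 M = x
Ka = x²/(C₀ − x) ⇒ C₀ = x + x²/Ka
C₀ = 5.01 × 10^-4 + (5.01 × 10^-4)²/(1.7 × 10^-5) = 1.53 × 10^-2 M

C₀ = 1.5 × 10^-2 M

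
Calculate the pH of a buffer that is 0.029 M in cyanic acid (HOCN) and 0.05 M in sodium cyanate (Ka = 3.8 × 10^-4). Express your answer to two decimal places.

pH = 3.66

pKa = −log(3.8 × 10^-4) = 3.420
Using pH = pKa + log([base]/[acid]) with [base]/[acid] = 0.05/0.029:
pH = 3.420 + (+0.237) = 3.66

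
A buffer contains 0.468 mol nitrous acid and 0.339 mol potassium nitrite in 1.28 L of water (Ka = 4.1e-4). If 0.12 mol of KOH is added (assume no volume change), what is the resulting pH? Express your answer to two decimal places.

After neutralization: n(HNO2) = 0.348 mol, n(NO2-) = 0.459 mol.
pKa = −log(4.1 × 10^-4) = 3.387
Henderson–Hasselbalch with mole ratio 0.459/0.348: pH = 3.387 + (+0.120)

pH = 3.51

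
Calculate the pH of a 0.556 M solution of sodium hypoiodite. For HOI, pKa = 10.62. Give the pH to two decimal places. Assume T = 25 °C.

pH = 12.18

OI- is the conjugate base of the weak acid HOI.
Ka = 10^(−10.62) = 2.40 × 10^-11
Kb = Kw/Ka = 1.0×10^-14 / 2.40 × 10^-11 = 4.17 × 10^-4
From the ICE table, Kb = [OH-]²/(0.556 − [OH-]) = 4.17 × 10^-4.
Neglecting [OH-] in the denominator: [OH-] = √(4.17 × 10^-4 × 0.556) = 1.52 × 10^-2 M
pOH = 1.82, so pH = 14.00 − pOH = 12.18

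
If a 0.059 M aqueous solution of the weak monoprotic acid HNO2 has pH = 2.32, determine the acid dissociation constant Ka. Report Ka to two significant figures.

Ka = 4.2 × 10^-4

[H+] = 10^(-2.32) = 4.79 × 10^-3 M
At equilibrium [HA] = 0.059 − 4.79 × 10^-3 = 5.42 × 10^-2 M
Ka = [H+][A-]/[HA] = (4.79 × 10^-3)² / 5.42 × 10^-2 = 4.2 × 10^-4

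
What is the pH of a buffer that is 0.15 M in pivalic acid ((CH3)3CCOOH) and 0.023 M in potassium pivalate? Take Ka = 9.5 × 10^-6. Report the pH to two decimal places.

pKa = −log(9.5 × 10^-6) = 5.022
Henderson–Hasselbalch: pH = pKa + log([(CH3)3CCOO-]/[(CH3)3CCOOH]) = 5.022 + log(0.023/0.15)
pH = 5.022 + (-0.814) = 4.21

pH = 4.21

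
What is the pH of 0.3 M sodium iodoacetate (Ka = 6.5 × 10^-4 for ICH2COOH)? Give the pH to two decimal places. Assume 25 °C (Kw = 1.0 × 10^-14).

pH = 8.33

ICH2COO- is the conjugate base of the weak acid ICH2COOH.
Kb = Kw/Ka = 1.0×10^-14 / 6.5 × 10^-4 = 1.54 × 10^-11
From the ICE table, Kb = x²/(0.3 − x) = 1.54 × 10^-11.
Neglecting x in the denominator: x = √(1.54 × 10^-11 × 0.3) = 2.15 × 10^-6 M
pOH = 5.67, so pH = 14.00 − pOH = 8.33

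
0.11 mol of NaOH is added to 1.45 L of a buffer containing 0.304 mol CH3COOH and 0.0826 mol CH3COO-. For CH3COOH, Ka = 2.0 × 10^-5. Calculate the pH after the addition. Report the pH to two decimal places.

OH- converts CH3COOH to CH3COO-: CH3COOH → 0.194 mol, CH3COO- → 0.193 mol.
pKa = −log(2.0 × 10^-5) = 4.699
pH = pKa + log([A⁻]/[HA]) = 4.699 + log(0.193/0.194) = 4.699 -0.002

pH = 4.70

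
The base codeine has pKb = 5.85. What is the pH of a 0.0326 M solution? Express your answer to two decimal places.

C18H21NO3 + H2O ⇌ C18H22NO3+ + OH-
Kb = 10^(−5.85) = 1.41 × 10^-6
From the ICE table, Kb = x²/(0.0326 − x) = 1.41 × 10^-6.
Neglecting x in the denominator: x = √(1.41 × 10^-6 × 0.0326) = 2.14 × 10^-4 M
(x/C₀ = 0.66% < 5%, so the approximation holds.)
pOH = −log(2.14 × 10^-4) = 3.67; pH = 14.00 − 3.67 = 10.33

pH = 10.33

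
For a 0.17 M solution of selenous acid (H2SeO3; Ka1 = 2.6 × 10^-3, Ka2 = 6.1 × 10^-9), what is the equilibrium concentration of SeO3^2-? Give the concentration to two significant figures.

First ionization gives [H+] ≈ [HSeO3-] = 1.98 × 10^-2 M.
Second step: Ka2 = [H+][SeO3^2-]/[HSeO3-] ≈ [SeO3^2-] (since [H+] ≈ [HSeO3-]).
So [SeO3^2-] ≈ Ka2.

6.1 × 10^-9 M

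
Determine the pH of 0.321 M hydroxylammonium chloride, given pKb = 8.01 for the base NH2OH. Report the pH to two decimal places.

pH = 3.24

NH3OH+ is the conjugate acid of the weak base NH2OH.
Kb = 10^(−8.01) = 9.77 × 10^-9
Ka = Kw/Kb = 1.0×10^-14 / 9.77 × 10^-9 = 1.02 × 10^-6
From the ICE table, Ka = x²/(0.321 − x) = 1.02 × 10^-6.
Since Ka ≪ C₀, x ≈ √(Ka·C₀) = 5.72 × 10^-4 M.
(x/C₀ = 0.18% < 5%, so the approximation holds.)
pH = −log[H+] = −log(5.72 × 10^-4) = 3.24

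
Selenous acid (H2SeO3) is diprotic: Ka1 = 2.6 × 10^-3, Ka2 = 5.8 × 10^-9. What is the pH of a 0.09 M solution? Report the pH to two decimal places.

Ka1 ≫ Ka2, so treat the first dissociation as the only significant source of H+.
Ka1 = x²/(0.09 − x) = 2.6 × 10^-3
Solving the quadratic: x = (−Ka1 + √(Ka1² + 4·Ka1·C₀))/2 = 1.41 × 10^-2 M
pH = −log(1.41 × 10^-2) = 1.85

pH = 1.85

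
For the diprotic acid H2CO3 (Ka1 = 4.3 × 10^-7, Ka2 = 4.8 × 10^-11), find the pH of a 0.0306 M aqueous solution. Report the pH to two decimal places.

pH = 3.94

Since Ka1 ≫ Ka2, the first ionization dominates [H+].
Ka1 = x²/(0.0306 − x) = 4.3 × 10^-7
x ≈ √(4.3 × 10^-7 × 0.0306) = 1.15 × 10^-4 M
pH = −log(1.15 × 10^-4) = 3.94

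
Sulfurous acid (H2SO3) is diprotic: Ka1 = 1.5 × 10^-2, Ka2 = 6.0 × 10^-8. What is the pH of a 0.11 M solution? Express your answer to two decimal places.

pH = 1.47

Ka1 ≫ Ka2, so treat the first dissociation as the only significant source of H+.
Ka1 = x²/(0.11 − x) = 1.5 × 10^-2
Solving the quadratic: x = (−Ka1 + √(Ka1² + 4·Ka1·C₀))/2 = 3.38 × 10^-2 M
pH = −log(3.38 × 10^-2) = 1.47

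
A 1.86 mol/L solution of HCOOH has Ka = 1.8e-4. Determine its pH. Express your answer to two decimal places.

HCOOH ⇌ HCOO- + H+
Ka = [H+]²/(1.86 − [H+]) = 1.8 × 10^-4
Assume [H+] ≪ 1.86: [H+] ≈ √(1.8 × 10^-4 × 1.86) = 1.83 × 10^-2 M
pH = −log[H+] = −log(1.83 × 10^-2) = 1.74

pH = 1.74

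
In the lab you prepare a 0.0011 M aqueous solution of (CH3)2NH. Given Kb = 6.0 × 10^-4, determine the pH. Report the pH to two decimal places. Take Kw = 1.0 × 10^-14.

(CH3)2NH + H2O ⇌ (CH3)2NH2+ + OH-
Kb = [OH-]²/(0.0011 − [OH-]) = 6.0 × 10^-4
The 5% rule fails; solving [OH-]² + Kb·[OH-] − Kb·C₀ = 0 exactly:
[OH-] = (−Kb + √(Kb² + 4·Kb·C₀))/2 = 5.66 × 10^-4 M
pOH = −log(5.66 × 10^-4) = 3.25; pH = 14.00 − 3.25 = 10.75

pH = 10.75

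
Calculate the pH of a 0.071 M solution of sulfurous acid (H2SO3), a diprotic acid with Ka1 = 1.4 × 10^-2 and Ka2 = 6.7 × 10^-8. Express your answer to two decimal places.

Ka1 ≫ Ka2, so treat the first dissociation as the only significant source of H+.
Ka1 = x²/(0.071 − x) = 1.4 × 10^-2
Solving the quadratic: x = (−Ka1 + √(Ka1² + 4·Ka1·C₀))/2 = 2.53 × 10^-2 M
pH = −log(2.53 × 10^-2) = 1.60

pH = 1.60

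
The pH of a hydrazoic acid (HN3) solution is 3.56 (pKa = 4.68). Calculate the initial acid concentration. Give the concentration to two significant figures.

C₀ = 3.9 × 10^-3 M

[H+] = 10^(-3.56) = 2.75 × 10^-4 M = x
Ka = 10^(−4.68) = 2.09 × 10^-5
Ka = x²/(C₀ − x) ⇒ C₀ = x + x²/Ka
C₀ = 2.75 × 10^-4 + (2.75 × 10^-4)²/(2.09 × 10^-5) = 3.89 × 10^-3 M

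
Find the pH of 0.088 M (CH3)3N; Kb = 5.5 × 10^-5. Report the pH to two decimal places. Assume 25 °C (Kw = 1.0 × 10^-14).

(CH3)3N + H2O ⇌ (CH3)3NH+ + OH-
Let x = [OH-] at equilibrium. Kb = x²/(0.088 − x).
Since Kb ≪ C₀, x ≈ √(Kb·C₀) = 2.20 × 10^-3 M.
(x/C₀ = 2.5% < 5%, so the approximation holds.)
pOH = −log(2.20 × 10^-3) = 2.66; pH = 14.00 − 2.66 = 11.34

pH = 11.34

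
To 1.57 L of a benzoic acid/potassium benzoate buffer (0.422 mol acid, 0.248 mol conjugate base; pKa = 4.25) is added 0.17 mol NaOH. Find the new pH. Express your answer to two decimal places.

OH- converts C6H5COOH to C6H5COO-: C6H5COOH → 0.252 mol, C6H5COO- → 0.418 mol.
pH = pKa + log([A⁻]/[HA]) = 4.25 + log(0.418/0.252) = 4.25 +0.220

pH = 4.47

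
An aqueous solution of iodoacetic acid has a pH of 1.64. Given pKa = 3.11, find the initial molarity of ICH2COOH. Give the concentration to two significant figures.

[H+] = 10^(-1.64) = 2.29 × 10^-2 M = x
Ka = 10^(−3.11) = 7.76 × 10^-4
Ka = x²/(C₀ − x) ⇒ C₀ = x + x²/Ka
C₀ = 2.29 × 10^-2 + (2.29 × 10^-2)²/(7.76 × 10^-4) = 6.99 × 10^-1 M

C₀ = 7.0 × 10^-1 M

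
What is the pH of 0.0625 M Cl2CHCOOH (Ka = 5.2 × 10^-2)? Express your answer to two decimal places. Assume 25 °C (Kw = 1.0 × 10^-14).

pH = 1.44

Cl2CHCOOH ⇌ Cl2CHCOO- + H+
Ka = [H+]²/(0.0625 − [H+]) = 5.2 × 10^-2
[H+] is not negligible relative to C₀; solve [H+]² + 0.052·[H+] − 0.00325 = 0.
[H+] = (−Ka + √(Ka² + 4·Ka·C₀))/2 = 3.67 × 10^-2 M
pH = −log(3.67 × 10^-2) = 1.44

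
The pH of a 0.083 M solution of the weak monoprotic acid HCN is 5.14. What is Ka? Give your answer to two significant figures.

[H+] = 10^(-5.14) = 7.24 × 10^-6 M
At equilibrium [HA] = 0.083 − 7.24 × 10^-6 = 8.30 × 10^-2 M
Ka = [H+][A-]/[HA] = (7.24 × 10^-6)² / 8.30 × 10^-2 = 6.3 × 10^-10

Ka = 6.3 × 10^-10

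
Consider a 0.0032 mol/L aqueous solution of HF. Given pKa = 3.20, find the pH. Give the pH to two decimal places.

pH = 2.94

HF ⇌ F- + H+
Ka = 10^(−3.20) = 6.31 × 10^-4
From the ICE table, Ka = [H+]²/(0.0032 − [H+]) = 6.31 × 10^-4.
[H+] is not negligible relative to C₀; solve [H+]² + 0.000631·[H+] − 2.02e-06 = 0.
[H+] = [−0.000631 + √(0.000631² + 8.08e-06)]/2 = 1.14 × 10^-3 M
pH = −log[H+] = −log(1.14 × 10^-3) = 2.94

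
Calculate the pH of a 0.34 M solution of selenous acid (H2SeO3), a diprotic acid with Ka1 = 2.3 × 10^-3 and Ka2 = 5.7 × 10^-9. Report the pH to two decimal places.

Ka1 ≫ Ka2, so treat the first dissociation as the only significant source of H+.
Ka1 = x²/(0.34 − x) = 2.3 × 10^-3
Solving the quadratic: x = (−Ka1 + √(Ka1² + 4·Ka1·C₀))/2 = 2.68 × 10^-2 M
pH = −log(2.68 × 10^-2) = 1.57

pH = 1.57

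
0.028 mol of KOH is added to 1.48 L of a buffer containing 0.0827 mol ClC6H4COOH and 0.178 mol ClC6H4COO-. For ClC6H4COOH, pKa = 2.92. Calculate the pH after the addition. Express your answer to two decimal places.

After neutralization: n(ClC6H4COOH) = 0.0547 mol, n(ClC6H4COO-) = 0.206 mol.
pH = pKa + log(n_ClC6H4COO-/n_ClC6H4COOH) = 2.92 + log(0.206/0.0547) = 2.92 + (+0.576)

pH = 3.50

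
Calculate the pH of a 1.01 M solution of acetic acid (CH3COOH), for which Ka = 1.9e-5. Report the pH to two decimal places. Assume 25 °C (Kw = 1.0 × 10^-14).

CH3COOH ⇌ CH3COO- + H+
Ka = [H+]²/(1.01 − [H+]) = 1.9 × 10^-5
Neglecting [H+] in the denominator: [H+] = √(1.9 × 10^-5 × 1.01) = 4.38 × 10^-3 M
pH = −log[H+] = −log(4.38 × 10^-3) = 2.36

pH = 2.36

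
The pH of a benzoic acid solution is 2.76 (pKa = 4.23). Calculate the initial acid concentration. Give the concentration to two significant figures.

[H+] = 10^(-2.76) = 1.74 × 10^-3 M = x
Ka = 10^(−4.23) = 5.89 × 10^-5
Ka = x²/(C₀ − x) ⇒ C₀ = x + x²/Ka
C₀ = 1.74 × 10^-3 + (1.74 × 10^-3)²/(5.89 × 10^-5) = 5.31 × 10^-2 M

C₀ = 5.3 × 10^-2 M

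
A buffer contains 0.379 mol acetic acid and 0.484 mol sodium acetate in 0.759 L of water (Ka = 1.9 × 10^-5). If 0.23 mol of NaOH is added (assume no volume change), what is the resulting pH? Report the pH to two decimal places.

pH = 5.40

After neutralization: n(CH3COOH) = 0.149 mol, n(CH3COO-) = 0.714 mol.
pKa = −log(1.9 × 10^-5) = 4.721
Henderson–Hasselbalch with mole ratio 0.714/0.149: pH = 4.721 + (+0.681)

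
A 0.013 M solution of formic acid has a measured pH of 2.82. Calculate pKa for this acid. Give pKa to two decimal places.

[H+] = 10^(-2.82) = 1.51 × 10^-3 M
At equilibrium [HA] = 0.013 − 1.51 × 10^-3 = 1.15 × 10^-2 M
Ka = [H+][A-]/[HA] = (1.51 × 10^-3)² / 1.15 × 10^-2 = 1.98 × 10^-4
pKa = -log(1.98 × 10^-4) = 3.70

pKa = 3.70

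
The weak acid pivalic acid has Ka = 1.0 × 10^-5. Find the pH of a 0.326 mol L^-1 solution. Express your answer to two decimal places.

(CH3)3CCOOH ⇌ (CH3)3CCOO- + H+
From the ICE table, Ka = x²/(0.326 − x) = 1.0 × 10^-5.
Since Ka ≪ C₀, x ≈ √(Ka·C₀) = 1.81 × 10^-3 M.
(x/C₀ = 0.55% < 5%, so the approximation holds.)
pH = −log(1.81 × 10^-3) = 2.74

pH = 2.74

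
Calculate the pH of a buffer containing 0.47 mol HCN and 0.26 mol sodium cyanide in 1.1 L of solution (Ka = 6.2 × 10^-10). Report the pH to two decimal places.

pH = 8.95

pKa = −log(6.2 × 10^-10) = 9.208
Using pH = pKa + log([base]/[acid]) with [base]/[acid] = 0.26/0.47:
pH = 9.208 + (-0.257) = 8.95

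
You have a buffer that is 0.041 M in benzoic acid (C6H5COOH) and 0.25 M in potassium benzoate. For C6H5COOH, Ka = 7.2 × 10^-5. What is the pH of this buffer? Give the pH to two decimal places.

pKa = −log(7.2 × 10^-5) = 4.143
pH = pKa + log([A⁻]/[HA]) = 4.143 + log(0.25/0.041)
pH = 4.143 + (+0.785) = 4.93

pH = 4.93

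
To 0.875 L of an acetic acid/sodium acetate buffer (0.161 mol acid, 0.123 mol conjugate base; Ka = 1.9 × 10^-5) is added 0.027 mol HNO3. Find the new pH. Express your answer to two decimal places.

pH = 4.43

After neutralization: n(CH3COOH) = 0.188 mol, n(CH3COO-) = 0.096 mol.
pKa = −log(1.9 × 10^-5) = 4.721
Henderson–Hasselbalch with mole ratio 0.096/0.188: pH = 4.721 + (-0.292)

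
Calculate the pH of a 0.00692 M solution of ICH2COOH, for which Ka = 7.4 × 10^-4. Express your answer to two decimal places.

ICH2COOH ⇌ ICH2COO- + H+
Ka = x²/(0.00692 − x) = 7.4 × 10^-4
Here C₀/Ka ≈ 9.35, so the small-x approximation fails. Use the quadratic:
x = (−Ka + √(Ka² + 4·Ka·C₀))/2 = 1.92 × 10^-3 M
pH = −log[H+] = −log(1.92 × 10^-3) = 2.72

pH = 2.72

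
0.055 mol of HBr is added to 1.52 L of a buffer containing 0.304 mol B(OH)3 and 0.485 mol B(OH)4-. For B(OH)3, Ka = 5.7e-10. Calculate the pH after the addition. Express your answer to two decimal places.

pH = 9.32

After neutralization: n(B(OH)3) = 0.359 mol, n(B(OH)4-) = 0.43 mol.
pKa = −log(5.7 × 10^-10) = 9.244
pH = pKa + log([A⁻]/[HA]) = 9.244 + log(0.43/0.359) = 9.244 +0.078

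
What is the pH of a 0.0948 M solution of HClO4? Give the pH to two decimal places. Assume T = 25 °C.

HClO4 is a strong acid and dissociates completely, so [H+] = 0.0948 M.
pH = -log(0.0948) = 1.02

pH = 1.02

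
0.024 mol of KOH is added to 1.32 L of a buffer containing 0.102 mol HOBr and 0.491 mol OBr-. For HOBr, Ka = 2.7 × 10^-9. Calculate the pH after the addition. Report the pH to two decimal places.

pH = 9.39

OH- converts HOBr to OBr-: HOBr → 0.078 mol, OBr- → 0.515 mol.
pKa = −log(2.7 × 10^-9) = 8.569
pH = pKa + log(n_OBr-/n_HOBr) = 8.569 + log(0.515/0.078) = 8.569 + (+0.820)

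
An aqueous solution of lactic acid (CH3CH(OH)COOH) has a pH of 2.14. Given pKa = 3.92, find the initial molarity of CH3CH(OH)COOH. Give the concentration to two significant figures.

[H+] = 10^(-2.14) = 7.24 × 10^-3 M = x
Ka = 10^(−3.92) = 1.20 × 10^-4
Ka = x²/(C₀ − x) ⇒ C₀ = x + x²/Ka
C₀ = 7.24 × 10^-3 + (7.24 × 10^-3)²/(1.20 × 10^-4) = 4.44 × 10^-1 M

C₀ = 4.4 × 10^-1 M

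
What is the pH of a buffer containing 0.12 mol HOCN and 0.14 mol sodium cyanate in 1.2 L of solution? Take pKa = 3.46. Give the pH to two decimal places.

pH = 3.53

pH = pKa + log([A⁻]/[HA]) = 3.46 + log(0.14/0.12)
pH = 3.46 + (+0.067) = 3.53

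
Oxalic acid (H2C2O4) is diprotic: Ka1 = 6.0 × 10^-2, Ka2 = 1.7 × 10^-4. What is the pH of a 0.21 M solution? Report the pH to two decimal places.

pH = 1.06

Ka1 ≫ Ka2, so treat the first dissociation as the only significant source of H+.
Ka1 = x²/(0.21 − x) = 6.0 × 10^-2
Solving the quadratic: x = (−Ka1 + √(Ka1² + 4·Ka1·C₀))/2 = 8.62 × 10^-2 M
pH = −log(8.62 × 10^-2) = 1.06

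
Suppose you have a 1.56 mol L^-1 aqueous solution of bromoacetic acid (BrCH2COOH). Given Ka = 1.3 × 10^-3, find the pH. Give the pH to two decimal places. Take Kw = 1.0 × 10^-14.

pH = 1.35

BrCH2COOH ⇌ BrCH2COO- + H+
From the ICE table, Ka = [H+]²/(1.56 − [H+]) = 1.3 × 10^-3.
Neglecting [H+] in the denominator: [H+] = √(1.3 × 10^-3 × 1.56) = 4.50 × 10^-2 M
Check: 2.9% ionized — well under 5%, approximation valid.
pH = −log[H+] = −log(4.50 × 10^-2) = 1.35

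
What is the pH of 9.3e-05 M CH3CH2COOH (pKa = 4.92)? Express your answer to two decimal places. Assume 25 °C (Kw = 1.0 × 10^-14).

pH = 4.55

CH3CH2COOH ⇌ CH3CH2COO- + H+
Ka = 10^(−4.92) = 1.20 × 10^-5
From the ICE table, Ka = x²/(9.3e-05 − x) = 1.20 × 10^-5.
The 5% rule fails; solving x² + Ka·x − Ka·C₀ = 0 exactly:
x = (−Ka + √(Ka² + 4·Ka·C₀))/2 = 2.79 × 10^-5 M
pH = −log[H+] = −log(2.79 × 10^-5) = 4.55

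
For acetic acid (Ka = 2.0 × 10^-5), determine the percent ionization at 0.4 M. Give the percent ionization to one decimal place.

0.7%

CH3COOH ⇌ CH3COO- + H+; let x = [H+] at equilibrium.
x ≈ √(Ka·C₀) = √(2.0 × 10^-5 × 0.4) = 2.83 × 10^-3 M
Fraction ionized = 2.83 × 10^-3 / 0.4 = 0.0071 → 0.7%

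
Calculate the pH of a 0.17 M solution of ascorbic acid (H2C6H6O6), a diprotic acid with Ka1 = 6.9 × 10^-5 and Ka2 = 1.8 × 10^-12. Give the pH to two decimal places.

pH = 2.47

Since Ka1 ≫ Ka2, the first ionization dominates [H+].
Ka1 = x²/(0.17 − x) = 6.9 × 10^-5
x ≈ √(6.9 × 10^-5 × 0.17) = 3.42 × 10^-3 M
pH = −log(3.42 × 10^-3) = 2.47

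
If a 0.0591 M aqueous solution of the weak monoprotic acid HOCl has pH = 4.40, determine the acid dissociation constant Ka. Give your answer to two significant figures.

Ka = 2.7 × 10^-8

[H+] = 10^(-4.40) = 3.98 × 10^-5 M
At equilibrium [HA] = 0.0591 − 3.98 × 10^-5 = 5.91 × 10^-2 M
Ka = [H+][A-]/[HA] = (3.98 × 10^-5)² / 5.91 × 10^-2 = 2.7 × 10^-8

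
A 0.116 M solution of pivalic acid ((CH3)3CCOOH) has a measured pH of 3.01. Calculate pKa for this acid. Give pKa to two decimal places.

pKa = 5.08

[H+] = 10^(-3.01) = 9.77 × 10^-4 M
At equilibrium [HA] = 0.116 − 9.77 × 10^-4 = 1.15 × 10^-1 M
Ka = [H+][A-]/[HA] = (9.77 × 10^-4)² / 1.15 × 10^-1 = 8.30 × 10^-6
pKa = -log(8.30 × 10^-6) = 5.08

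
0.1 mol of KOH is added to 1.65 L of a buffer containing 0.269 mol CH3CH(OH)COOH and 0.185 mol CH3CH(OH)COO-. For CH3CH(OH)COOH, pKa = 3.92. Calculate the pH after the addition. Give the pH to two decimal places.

pH = 4.15

OH- converts CH3CH(OH)COOH to CH3CH(OH)COO-: CH3CH(OH)COOH → 0.169 mol, CH3CH(OH)COO- → 0.285 mol.
pH = pKa + log(n_CH3CH(OH)COO-/n_CH3CH(OH)COOH) = 3.92 + log(0.285/0.169) = 3.92 + (+0.227)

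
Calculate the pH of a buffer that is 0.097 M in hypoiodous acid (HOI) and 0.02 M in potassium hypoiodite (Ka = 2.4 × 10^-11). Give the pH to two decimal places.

pH = 9.93

pKa = −log(2.4 × 10^-11) = 10.620
Henderson–Hasselbalch: pH = pKa + log([OI-]/[HOI]) = 10.620 + log(0.02/0.097)
pH = 10.620 + (-0.686) = 9.93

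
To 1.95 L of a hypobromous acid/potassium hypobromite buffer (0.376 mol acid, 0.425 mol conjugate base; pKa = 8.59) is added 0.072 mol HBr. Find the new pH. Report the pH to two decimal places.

Added H+ converts OBr- to HOBr: HOBr → 0.448 mol, OBr- → 0.353 mol.
Henderson–Hasselbalch with mole ratio 0.353/0.448: pH = 8.59 + (-0.104)

pH = 8.49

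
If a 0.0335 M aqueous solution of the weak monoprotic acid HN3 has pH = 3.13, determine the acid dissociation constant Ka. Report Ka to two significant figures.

Ka = 1.7 × 10^-5

[H+] = 10^(-3.13) = 7.41 × 10^-4 M
At equilibrium [HA] = 0.0335 − 7.41 × 10^-4 = 3.28 × 10^-2 M
Ka = [H+][A-]/[HA] = (7.41 × 10^-4)² / 3.28 × 10^-2 = 1.7 × 10^-5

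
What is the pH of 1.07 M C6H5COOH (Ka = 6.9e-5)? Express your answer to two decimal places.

C6H5COOH ⇌ C6H5COO- + H+
Ka = [H+]²/(1.07 − [H+]) = 6.9 × 10^-5
Assume [H+] ≪ 1.07: [H+] ≈ √(6.9 × 10^-5 × 1.07) = 8.59 × 10^-3 M
pH = −log(8.59 × 10^-3) = 2.07

pH = 2.07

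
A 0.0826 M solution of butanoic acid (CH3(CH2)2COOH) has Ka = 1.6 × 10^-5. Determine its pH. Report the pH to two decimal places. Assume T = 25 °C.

CH3(CH2)2COOH ⇌ CH3(CH2)2COO- + H+
Ka = x²/(0.0826 − x) = 1.6 × 10^-5
Neglecting x in the denominator: x = √(1.6 × 10^-5 × 0.0826) = 1.15 × 10^-3 M
(x/C₀ = 1.4% < 5%, so the approximation holds.)
pH = −log(1.15 × 10^-3) = 2.94

pH = 2.94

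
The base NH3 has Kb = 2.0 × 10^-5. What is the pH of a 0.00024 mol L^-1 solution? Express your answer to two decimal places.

NH3 + H2O ⇌ NH4+ + OH-
Kb = [OH-]²/(0.00024 − [OH-]) = 2.0 × 10^-5
The 5% rule fails; solving [OH-]² + Kb·[OH-] − Kb·C₀ = 0 exactly:
[OH-] = [−2e-05 + √(2e-05² + 1.92e-08)]/2 = 6.00 × 10^-5 M
pOH = −log(6.00 × 10^-5) = 4.22; pH = 14.00 − 4.22 = 9.78

pH = 9.78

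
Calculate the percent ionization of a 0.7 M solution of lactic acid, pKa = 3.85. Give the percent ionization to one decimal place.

CH3CH(OH)COOH ⇌ CH3CH(OH)COO- + H+; let x = [H+] at equilibrium.
Ka = 10^(−3.85) = 1.41 × 10^-4
x ≈ √(Ka·C₀) = √(1.41 × 10^-4 × 0.7) = 9.93 × 10^-3 M
% ionization = x/C₀ × 100% = 9.93 × 10^-3/0.7 × 100% = 1.4%

1.4%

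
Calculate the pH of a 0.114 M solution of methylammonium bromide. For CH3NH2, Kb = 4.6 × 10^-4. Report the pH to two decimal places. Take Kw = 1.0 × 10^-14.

pH = 5.80

CH3NH3+ is the conjugate acid of the weak base CH3NH2.
Ka = Kw/Kb = 1.0×10^-14 / 4.6 × 10^-4 = 2.17 × 10^-11
From the ICE table, Ka = [H+]²/(0.114 − [H+]) = 2.17 × 10^-11.
Assume [H+] ≪ 0.114: [H+] ≈ √(2.17 × 10^-11 × 0.114) = 1.57 × 10^-6 M
pH = −log[H+] = −log(1.57 × 10^-6) = 5.80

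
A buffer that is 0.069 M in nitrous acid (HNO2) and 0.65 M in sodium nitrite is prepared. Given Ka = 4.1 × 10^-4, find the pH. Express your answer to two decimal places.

pH = 4.36

pKa = −log(4.1 × 10^-4) = 3.387
Using pH = pKa + log([base]/[acid]) with [base]/[acid] = 0.65/0.069:
pH = 3.387 + (+0.974) = 4.36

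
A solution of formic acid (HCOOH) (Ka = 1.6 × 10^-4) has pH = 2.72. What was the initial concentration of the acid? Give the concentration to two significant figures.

C₀ = 2.5 × 10^-2 M

[H+] = 10^(-2.72) = 1.91 × 10^-3 M = x
Ka = x²/(C₀ − x) ⇒ C₀ = x + x²/Ka
C₀ = 1.91 × 10^-3 + (1.91 × 10^-3)²/(1.6 × 10^-4) = 2.47 × 10^-2 M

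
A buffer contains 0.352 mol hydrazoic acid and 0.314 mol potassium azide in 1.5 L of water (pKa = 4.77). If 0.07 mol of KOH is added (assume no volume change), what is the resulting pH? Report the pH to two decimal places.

After neutralization: n(HN3) = 0.282 mol, n(N3-) = 0.384 mol.
pH = pKa + log(n_N3-/n_HN3) = 4.77 + log(0.384/0.282) = 4.77 + (+0.134)

pH = 4.90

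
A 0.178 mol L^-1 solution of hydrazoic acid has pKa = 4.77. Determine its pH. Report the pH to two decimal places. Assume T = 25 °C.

HN3 ⇌ N3- + H+
Ka = 10^(−4.77) = 1.70 × 10^-5
From the ICE table, Ka = [H+]²/(0.178 − [H+]) = 1.70 × 10^-5.
Assume [H+] ≪ 0.178: [H+] ≈ √(1.70 × 10^-5 × 0.178) = 1.74 × 10^-3 M
([H+]/C₀ = 0.98% < 5%, so the approximation holds.)
pH = −log[H+] = −log(1.74 × 10^-3) = 2.76

pH = 2.76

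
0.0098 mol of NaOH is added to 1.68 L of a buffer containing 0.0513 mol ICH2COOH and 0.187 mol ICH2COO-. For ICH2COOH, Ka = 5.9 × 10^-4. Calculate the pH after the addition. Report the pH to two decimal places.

pH = 3.91

OH- converts ICH2COOH to ICH2COO-: ICH2COOH → 0.0415 mol, ICH2COO- → 0.197 mol.
pKa = −log(5.9 × 10^-4) = 3.229
pH = pKa + log([A⁻]/[HA]) = 3.229 + log(0.197/0.0415) = 3.229 +0.676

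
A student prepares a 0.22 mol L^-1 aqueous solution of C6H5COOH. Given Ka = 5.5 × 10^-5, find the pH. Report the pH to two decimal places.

pH = 2.46

C6H5COOH ⇌ C6H5COO- + H+
From the ICE table, Ka = x²/(0.22 − x) = 5.5 × 10^-5.
Since Ka ≪ C₀, x ≈ √(Ka·C₀) = 3.48 × 10^-3 M.
Check: 1.6% ionized — well under 5%, approximation valid.
pH = −log(3.48 × 10^-3) = 2.46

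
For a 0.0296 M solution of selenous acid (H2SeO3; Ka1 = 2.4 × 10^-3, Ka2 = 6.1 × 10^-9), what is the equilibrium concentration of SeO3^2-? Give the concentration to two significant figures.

6.1 × 10^-9 M

First ionization gives [H+] ≈ [HSeO3-] = 7.31 × 10^-3 M.
Second step: Ka2 = [H+][SeO3^2-]/[HSeO3-] ≈ [SeO3^2-] (since [H+] ≈ [HSeO3-]).
So [SeO3^2-] ≈ Ka2.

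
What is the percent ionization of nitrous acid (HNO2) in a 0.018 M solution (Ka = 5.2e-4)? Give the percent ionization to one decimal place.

HNO2 ⇌ NO2- + H+; let x = [H+] at equilibrium.
Solve x² + 0.00052x − 9.36e-06 = 0 → x = 2.81 × 10^-3 M
% ionization = x/C₀ × 100% = 2.81 × 10^-3/0.018 × 100% = 15.6%

15.6%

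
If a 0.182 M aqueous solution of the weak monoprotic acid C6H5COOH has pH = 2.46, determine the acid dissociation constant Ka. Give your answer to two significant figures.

Ka = 6.7 × 10^-5

[H+] = 10^(-2.46) = 3.47 × 10^-3 M
At equilibrium [HA] = 0.182 − 3.47 × 10^-3 = 1.79 × 10^-1 M
Ka = [H+][A-]/[HA] = (3.47 × 10^-3)² / 1.79 × 10^-1 = 6.7 × 10^-5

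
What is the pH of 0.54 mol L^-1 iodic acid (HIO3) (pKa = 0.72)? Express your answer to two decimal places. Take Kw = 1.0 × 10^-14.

pH = 0.62

HIO3 ⇌ IO3- + H+
Ka = 10^(−0.72) = 1.91 × 10^-1
Let x = [H+] at equilibrium. Ka = x²/(0.54 − x).
x is not negligible relative to C₀; solve x² + 0.191·x − 0.103 = 0.
x = (−Ka + √(Ka² + 4·Ka·C₀))/2 = 2.40 × 10^-1 M
pH = −log(2.40 × 10^-1) = 0.62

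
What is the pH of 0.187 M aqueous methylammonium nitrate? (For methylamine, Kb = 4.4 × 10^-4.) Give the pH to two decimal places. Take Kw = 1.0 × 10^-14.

pH = 5.69

CH3NH3+ is the conjugate acid of the weak base CH3NH2.
Ka = Kw/Kb = 1.0×10^-14 / 4.4 × 10^-4 = 2.27 × 10^-11
Ka = [H+]²/(0.187 − [H+]) = 2.27 × 10^-11
Assume [H+] ≪ 0.187: [H+] ≈ √(2.27 × 10^-11 × 0.187) = 2.06 × 10^-6 M
pH = −log(2.06 × 10^-6) = 5.69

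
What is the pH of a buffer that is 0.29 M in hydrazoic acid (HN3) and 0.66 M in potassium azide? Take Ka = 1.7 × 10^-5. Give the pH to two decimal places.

pH = 5.13

pKa = −log(1.7 × 10^-5) = 4.770
Using pH = pKa + log([base]/[acid]) with [base]/[acid] = 0.66/0.29:
pH = 4.770 + (+0.357) = 5.13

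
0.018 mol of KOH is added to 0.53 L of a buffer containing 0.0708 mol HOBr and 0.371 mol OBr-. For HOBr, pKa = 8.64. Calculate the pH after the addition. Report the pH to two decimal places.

pH = 9.51

OH- converts HOBr to OBr-: HOBr → 0.0528 mol, OBr- → 0.389 mol.
pH = pKa + log(n_OBr-/n_HOBr) = 8.64 + log(0.389/0.0528) = 8.64 + (+0.867)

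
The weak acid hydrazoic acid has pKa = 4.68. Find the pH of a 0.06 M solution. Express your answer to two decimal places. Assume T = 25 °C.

pH = 2.95

HN3 ⇌ N3- + H+
Ka = 10^(−4.68) = 2.09 × 10^-5
Ka = [H+]²/(0.06 − [H+]) = 2.09 × 10^-5
Neglecting [H+] in the denominator: [H+] = √(2.09 × 10^-5 × 0.06) = 1.12 × 10^-3 M
([H+]/C₀ = 1.9% < 5%, so the approximation holds.)
pH = −log(1.12 × 10^-3) = 2.95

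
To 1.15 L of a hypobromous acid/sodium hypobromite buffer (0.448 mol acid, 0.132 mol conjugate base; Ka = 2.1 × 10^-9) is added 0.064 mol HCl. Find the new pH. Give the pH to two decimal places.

After neutralization: n(HOBr) = 0.512 mol, n(OBr-) = 0.068 mol.
pKa = −log(2.1 × 10^-9) = 8.678
pH = pKa + log([A⁻]/[HA]) = 8.678 + log(0.068/0.512) = 8.678 -0.877

pH = 7.80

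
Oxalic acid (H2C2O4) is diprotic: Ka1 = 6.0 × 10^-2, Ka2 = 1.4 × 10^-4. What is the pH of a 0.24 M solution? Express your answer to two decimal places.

pH = 1.03

Since Ka1 ≫ Ka2, the first ionization dominates [H+].
Ka1 = x²/(0.24 − x) = 6.0 × 10^-2
Solving the quadratic: x = (−Ka1 + √(Ka1² + 4·Ka1·C₀))/2 = 9.37 × 10^-2 M
pH = −log(9.37 × 10^-2) = 1.03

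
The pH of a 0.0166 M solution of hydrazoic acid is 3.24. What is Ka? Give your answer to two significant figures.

[H+] = 10^(-3.24) = 5.75 × 10^-4 M
At equilibrium [HA] = 0.0166 − 5.75 × 10^-4 = 1.60 × 10^-2 M
Ka = [H+][A-]/[HA] = (5.75 × 10^-4)² / 1.60 × 10^-2 = 2.1 × 10^-5

Ka = 2.1 × 10^-5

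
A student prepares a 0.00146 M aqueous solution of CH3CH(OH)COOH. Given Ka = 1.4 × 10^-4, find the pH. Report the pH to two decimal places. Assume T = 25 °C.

pH = 3.41

CH3CH(OH)COOH ⇌ CH3CH(OH)COO- + H+
Ka = [H+]²/(0.00146 − [H+]) = 1.4 × 10^-4
Here C₀/Ka ≈ 10.4, so the small-[H+] approximation fails. Use the quadratic:
[H+] = (−Ka + √(Ka² + 4·Ka·C₀))/2 = 3.87 × 10^-4 M
pH = −log(3.87 × 10^-4) = 3.41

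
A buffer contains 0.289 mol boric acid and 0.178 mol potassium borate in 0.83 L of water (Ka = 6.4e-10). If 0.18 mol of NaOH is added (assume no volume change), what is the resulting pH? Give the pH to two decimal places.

OH- converts B(OH)3 to B(OH)4-: B(OH)3 → 0.109 mol, B(OH)4- → 0.358 mol.
pKa = −log(6.4 × 10^-10) = 9.194
pH = pKa + log([A⁻]/[HA]) = 9.194 + log(0.358/0.109) = 9.194 +0.516

pH = 9.71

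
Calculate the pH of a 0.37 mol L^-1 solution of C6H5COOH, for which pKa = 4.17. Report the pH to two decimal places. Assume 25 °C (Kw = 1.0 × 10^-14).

C6H5COOH ⇌ C6H5COO- + H+
Ka = 10^(−4.17) = 6.76 × 10^-5
From the ICE table, Ka = x²/(0.37 − x) = 6.76 × 10^-5.
Since Ka ≪ C₀, x ≈ √(Ka·C₀) = 5.00 × 10^-3 M.
pH = −log[H+] = −log(5.00 × 10^-3) = 2.30

pH = 2.30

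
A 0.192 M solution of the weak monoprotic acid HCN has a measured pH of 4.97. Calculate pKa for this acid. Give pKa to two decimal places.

[H+] = 10^(-4.97) = 1.07 × 10^-5 M
At equilibrium [HA] = 0.192 − 1.07 × 10^-5 = 1.92 × 10^-1 M
Ka = [H+][A-]/[HA] = (1.07 × 10^-5)² / 1.92 × 10^-1 = 5.96 × 10^-10
pKa = -log(5.96 × 10^-10) = 9.22

pKa = 9.22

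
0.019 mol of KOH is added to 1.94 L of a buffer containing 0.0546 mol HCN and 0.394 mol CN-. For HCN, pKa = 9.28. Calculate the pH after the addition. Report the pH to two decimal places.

pH = 10.34

After neutralization: n(HCN) = 0.0356 mol, n(CN-) = 0.413 mol.
pH = pKa + log([A⁻]/[HA]) = 9.28 + log(0.413/0.0356) = 9.28 +1.065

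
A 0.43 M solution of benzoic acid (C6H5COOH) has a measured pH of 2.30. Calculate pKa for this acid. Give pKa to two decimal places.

[H+] = 10^(-2.30) = 5.01 × 10^-3 M
At equilibrium [HA] = 0.43 − 5.01 × 10^-3 = 4.25 × 10^-1 M
Ka = [H+][A-]/[HA] = (5.01 × 10^-3)² / 4.25 × 10^-1 = 5.91 × 10^-5
pKa = -log(5.91 × 10^-5) = 4.23

pKa = 4.23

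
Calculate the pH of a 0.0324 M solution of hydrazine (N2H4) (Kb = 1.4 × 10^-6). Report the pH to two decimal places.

pH = 10.33

N2H4 + H2O ⇌ N2H5+ + OH-
From the ICE table, Kb = [OH-]²/(0.0324 − [OH-]) = 1.4 × 10^-6.
Since Kb ≪ C₀, [OH-] ≈ √(Kb·C₀) = 2.13 × 10^-4 M.
Check: 0.66% ionized — well under 5%, approximation valid.
pOH = 3.67, so pH = 14.00 − pOH = 10.33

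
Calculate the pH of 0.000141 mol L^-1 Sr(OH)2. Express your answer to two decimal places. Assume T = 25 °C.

pH = 10.45

Sr(OH)2 is a strong base (each formula unit releases 2 OH-); [OH-] = 0.000282 M.
pOH = -log(0.000282) = 3.55
pH = 14.00 - 3.55 = 10.45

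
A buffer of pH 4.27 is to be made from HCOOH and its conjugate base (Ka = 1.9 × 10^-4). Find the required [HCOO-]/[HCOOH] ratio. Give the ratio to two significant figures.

ratio = 3.5

pKa = -log(1.9 × 10^-4) = 3.721
pH = pKa + log(r) ⇒ log(r) = 4.27 − 3.721 = +0.549
r = [HCOO-]/[HCOOH] = 10^(+0.549) = 3.54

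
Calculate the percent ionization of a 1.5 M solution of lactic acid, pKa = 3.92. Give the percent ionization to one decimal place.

CH3CH(OH)COOH ⇌ CH3CH(OH)COO- + H+; let x = [H+] at equilibrium.
Ka = 10^(−3.92) = 1.20 × 10^-4
x ≈ √(Ka·C₀) = √(1.20 × 10^-4 × 1.5) = 1.34 × 10^-2 M
% ionization = x/C₀ × 100% = 1.34 × 10^-2/1.5 × 100% = 0.9%

0.9%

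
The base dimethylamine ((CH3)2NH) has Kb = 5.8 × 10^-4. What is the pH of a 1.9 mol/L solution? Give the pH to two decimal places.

pH = 12.52

(CH3)2NH + H2O ⇌ (CH3)2NH2+ + OH-
Kb = [OH-]²/(1.9 − [OH-]) = 5.8 × 10^-4
Neglecting [OH-] in the denominator: [OH-] = √(5.8 × 10^-4 × 1.9) = 3.32 × 10^-2 M
pOH = 1.48, so pH = 14.00 − pOH = 12.52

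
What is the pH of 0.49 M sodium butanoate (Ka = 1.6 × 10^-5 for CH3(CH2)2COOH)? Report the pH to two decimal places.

CH3(CH2)2COO- is the conjugate base of the weak acid CH3(CH2)2COOH.
Kb = Kw/Ka = 1.0×10^-14 / 1.6 × 10^-5 = 6.25 × 10^-10
Kb = x²/(0.49 − x) = 6.25 × 10^-10
Neglecting x in the denominator: x = √(6.25 × 10^-10 × 0.49) = 1.75 × 10^-5 M
(x/C₀ = 0.0036% < 5%, so the approximation holds.)
pOH = 4.76, so pH = 14.00 − pOH = 9.24

pH = 9.24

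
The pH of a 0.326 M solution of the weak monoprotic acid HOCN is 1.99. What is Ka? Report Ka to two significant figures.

[H+] = 10^(-1.99) = 1.02 × 10^-2 M
At equilibrium [HA] = 0.326 − 1.02 × 10^-2 = 3.16 × 10^-1 M
Ka = [H+][A-]/[HA] = (1.02 × 10^-2)² / 3.16 × 10^-1 = 3.3 × 10^-4

Ka = 3.3 × 10^-4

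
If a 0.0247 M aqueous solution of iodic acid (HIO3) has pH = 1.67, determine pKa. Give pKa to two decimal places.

[H+] = 10^(-1.67) = 2.14 × 10^-2 M
At equilibrium [HA] = 0.0247 − 2.14 × 10^-2 = 3.30 × 10^-3 M
Ka = [H+][A-]/[HA] = (2.14 × 10^-2)² / 3.30 × 10^-3 = 1.39 × 10^-1
pKa = -log(1.39 × 10^-1) = 0.86

pKa = 0.86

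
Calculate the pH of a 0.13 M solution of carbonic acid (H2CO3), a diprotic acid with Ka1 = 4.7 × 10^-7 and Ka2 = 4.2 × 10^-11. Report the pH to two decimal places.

pH = 3.61

Ka1 ≫ Ka2, so treat the first dissociation as the only significant source of H+.
Ka1 = x²/(0.13 − x) = 4.7 × 10^-7
x ≈ √(4.7 × 10^-7 × 0.13) = 2.47 × 10^-4 M
pH = −log(2.47 × 10^-4) = 3.61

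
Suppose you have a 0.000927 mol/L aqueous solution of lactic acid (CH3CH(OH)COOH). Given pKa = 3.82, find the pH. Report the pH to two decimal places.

CH3CH(OH)COOH ⇌ CH3CH(OH)COO- + H+
Ka = 10^(−3.82) = 1.51 × 10^-4
From the ICE table, Ka = [H+]²/(0.000927 − [H+]) = 1.51 × 10^-4.
Here C₀/Ka ≈ 6.14, so the small-[H+] approximation fails. Use the quadratic:
[H+] = [−0.000151 + √(0.000151² + 5.6e-07)]/2 = 3.06 × 10^-4 M
pH = −log[H+] = −log(3.06 × 10^-4) = 3.51

pH = 3.51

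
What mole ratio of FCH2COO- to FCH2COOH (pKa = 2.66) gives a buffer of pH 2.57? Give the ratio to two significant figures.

ratio = 0.81

pH = pKa + log(r) ⇒ log(r) = 2.57 − 2.66 = -0.09
r = [FCH2COO-]/[FCH2COOH] = 10^(-0.09) = 0.813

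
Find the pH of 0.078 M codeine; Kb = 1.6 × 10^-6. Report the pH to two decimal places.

C18H21NO3 + H2O ⇌ C18H22NO3+ + OH-
Let x = [OH-] at equilibrium. Kb = x²/(0.078 − x).
Neglecting x in the denominator: x = √(1.6 × 10^-6 × 0.078) = 3.53 × 10^-4 M
Check: 0.45% ionized — well under 5%, approximation valid.
pOH = −log(3.53 × 10^-4) = 3.45; pH = 14.00 − 3.45 = 10.55

pH = 10.55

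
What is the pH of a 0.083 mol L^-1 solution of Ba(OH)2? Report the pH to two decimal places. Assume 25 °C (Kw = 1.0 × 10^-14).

pH = 13.22

Ba(OH)2 is a strong base (each formula unit releases 2 OH-); [OH-] = 0.166 M.
pOH = -log(0.166) = 0.78
pH = 14.00 - 0.78 = 13.22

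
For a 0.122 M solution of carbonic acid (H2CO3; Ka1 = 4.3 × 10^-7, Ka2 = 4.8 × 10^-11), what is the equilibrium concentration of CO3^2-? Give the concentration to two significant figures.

4.8 × 10^-11 M

First ionization gives [H+] ≈ [HCO3-] = 2.29 × 10^-4 M.
Second step: Ka2 = [H+][CO3^2-]/[HCO3-] ≈ [CO3^2-] (since [H+] ≈ [HCO3-]).
So [CO3^2-] ≈ Ka2.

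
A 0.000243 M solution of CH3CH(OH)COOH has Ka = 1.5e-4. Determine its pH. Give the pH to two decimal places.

pH = 3.89

CH3CH(OH)COOH ⇌ CH3CH(OH)COO- + H+
From the ICE table, Ka = [H+]²/(0.000243 − [H+]) = 1.5 × 10^-4.
Here C₀/Ka ≈ 1.62, so the small-[H+] approximation fails. Use the quadratic:
[H+] = (−Ka + √(Ka² + 4·Ka·C₀))/2 = 1.30 × 10^-4 M
pH = −log(1.30 × 10^-4) = 3.89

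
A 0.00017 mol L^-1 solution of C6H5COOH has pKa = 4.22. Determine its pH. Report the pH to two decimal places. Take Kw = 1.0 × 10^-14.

C6H5COOH ⇌ C6H5COO- + H+
Ka = 10^(−4.22) = 6.03 × 10^-5
From the ICE table, Ka = x²/(0.00017 − x) = 6.03 × 10^-5.
x is not negligible relative to C₀; solve x² + 6.03e-05·x − 1.03e-08 = 0.
x = [−6.03e-05 + √(6.03e-05² + 4.1e-08)]/2 = 7.55 × 10^-5 M
pH = −log[H+] = −log(7.55 × 10^-5) = 4.12

pH = 4.12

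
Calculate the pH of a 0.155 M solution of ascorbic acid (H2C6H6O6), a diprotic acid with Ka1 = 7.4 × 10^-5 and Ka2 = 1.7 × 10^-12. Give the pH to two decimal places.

pH = 2.47

Since Ka1 ≫ Ka2, the first ionization dominates [H+].
Ka1 = x²/(0.155 − x) = 7.4 × 10^-5
x ≈ √(7.4 × 10^-5 × 0.155) = 3.39 × 10^-3 M
pH = −log(3.39 × 10^-3) = 2.47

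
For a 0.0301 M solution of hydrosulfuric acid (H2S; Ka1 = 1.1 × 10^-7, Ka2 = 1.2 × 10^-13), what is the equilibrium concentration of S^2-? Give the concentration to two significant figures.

First ionization gives [H+] ≈ [HS-] = 5.75 × 10^-5 M.
Second step: Ka2 = [H+][S^2-]/[HS-] ≈ [S^2-] (since [H+] ≈ [HS-]).
So [S^2-] ≈ Ka2.

1.2 × 10^-13 M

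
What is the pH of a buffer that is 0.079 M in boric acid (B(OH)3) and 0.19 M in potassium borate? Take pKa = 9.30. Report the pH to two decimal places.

pH = 9.68

Henderson–Hasselbalch: pH = pKa + log([B(OH)4-]/[B(OH)3]) = 9.30 + log(0.19/0.079)
pH = 9.30 + (+0.381) = 9.68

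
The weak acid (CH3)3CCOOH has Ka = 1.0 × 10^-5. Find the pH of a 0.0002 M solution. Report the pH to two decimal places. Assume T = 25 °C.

(CH3)3CCOOH ⇌ (CH3)3CCOO- + H+
Ka = [H+]²/(0.0002 − [H+]) = 1.0 × 10^-5
[H+] is not negligible relative to C₀; solve [H+]² + 1e-05·[H+] − 2e-09 = 0.
[H+] = (−Ka + √(Ka² + 4·Ka·C₀))/2 = 4.00 × 10^-5 M
pH = −log(4.00 × 10^-5) = 4.40

pH = 4.40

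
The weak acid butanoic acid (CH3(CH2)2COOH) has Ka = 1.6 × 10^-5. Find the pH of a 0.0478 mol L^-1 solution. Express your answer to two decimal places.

pH = 3.06

CH3(CH2)2COOH ⇌ CH3(CH2)2COO- + H+
Ka = x²/(0.0478 − x) = 1.6 × 10^-5
Neglecting x in the denominator: x = √(1.6 × 10^-5 × 0.0478) = 8.75 × 10^-4 M
(x/C₀ = 1.8% < 5%, so the approximation holds.)
pH = −log(8.75 × 10^-4) = 3.06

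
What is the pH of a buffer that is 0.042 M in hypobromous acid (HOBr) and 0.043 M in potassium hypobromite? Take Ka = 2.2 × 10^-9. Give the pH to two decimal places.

pKa = −log(2.2 × 10^-9) = 8.658
pH = pKa + log([A⁻]/[HA]) = 8.658 + log(0.043/0.042)
pH = 8.658 + (+0.010) = 8.67

pH = 8.67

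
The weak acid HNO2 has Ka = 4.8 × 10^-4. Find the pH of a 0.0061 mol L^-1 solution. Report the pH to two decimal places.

pH = 2.83

HNO2 ⇌ NO2- + H+
From the ICE table, Ka = x²/(0.0061 − x) = 4.8 × 10^-4.
The 5% rule fails; solving x² + Ka·x − Ka·C₀ = 0 exactly:
x = (−Ka + √(Ka² + 4·Ka·C₀))/2 = 1.49 × 10^-3 M
pH = −log[H+] = −log(1.49 × 10^-3) = 2.83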